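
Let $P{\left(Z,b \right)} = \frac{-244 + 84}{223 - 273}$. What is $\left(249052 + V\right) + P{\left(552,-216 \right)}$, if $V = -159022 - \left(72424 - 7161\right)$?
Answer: $\frac{123851}{5} \approx 24770.0$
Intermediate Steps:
$V = -224285$ ($V = -159022 - 65263 = -224285$)
$P{\left(Z,b \right)} = \frac{16}{5}$ ($P{\left(Z,b \right)} = - \frac{160}{-50} = \left(-160\right) \left(- \frac{1}{50}\right) = \frac{16}{5}$)
$\left(249052 + V\right) + P{\left(552,-216 \right)} = \left(249052 - 224285\right) + \frac{16}{5} = 24767 + \frac{16}{5} = \frac{123851}{5}$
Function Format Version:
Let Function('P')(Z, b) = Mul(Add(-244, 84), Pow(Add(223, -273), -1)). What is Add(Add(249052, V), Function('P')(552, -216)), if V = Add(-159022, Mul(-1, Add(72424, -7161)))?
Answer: Rational(123851, 5) ≈ 24770.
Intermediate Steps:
V = -224285 (V = Add(-159022, Mul(-1, 65263)) = Add(-159022, -65263) = -224285)
Function('P')(Z, b) = Rational(16, 5) (Function('P')(Z, b) = Mul(-160, Pow(-50, -1)) = Mul(-160, Rational(-1, 50)) = Rational(16, 5))
Add(Add(249052, V), Function('P')(552, -216)) = Add(Add(249052, -224285), Rational(16, 5)) = Add(24767, Rational(16, 5)) = Rational(123851, 5)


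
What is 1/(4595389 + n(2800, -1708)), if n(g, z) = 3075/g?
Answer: 112/514683691 ≈ 2.1761e-7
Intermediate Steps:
1/(4595389 + n(2800, -1708)) = 1/(4595389 + 3075/2800) = 1/(4595389 + 3075*(1/2800)) = 1/(4595389 + 123/112) = 1/(514683691/112) = 112/514683691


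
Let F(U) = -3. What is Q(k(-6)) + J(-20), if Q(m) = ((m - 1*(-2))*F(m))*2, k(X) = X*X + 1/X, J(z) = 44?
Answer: -183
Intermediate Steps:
k(X) = 1/X + X² (k(X) = X² + 1/X = 1/X + X²)
Q(m) = -12 - 6*m (Q(m) = ((m - 1*(-2))*(-3))*2 = ((m + 2)*(-3))*2 = ((2 + m)*(-3))*2 = (-6 - 3*m)*2 = -12 - 6*m)
Q(k(-6)) + J(-20) = (-12 - 6*(1 + (-6)³)/(-6)) + 44 = (-12 - (-1)*(1 - 216)) + 44 = (-12 - (-1)*(-215)) + 44 = (-12 - 6*215/6) + 44 = (-12 - 215) + 44 = -227 + 44 = -183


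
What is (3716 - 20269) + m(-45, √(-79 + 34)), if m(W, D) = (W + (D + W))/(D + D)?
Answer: -33105/2 + 3*I*√5 ≈ -16553.0 + 6.7082*I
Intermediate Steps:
m(W, D) = (D + 2*W)/(2*D) (m(W, D) = (D + 2*W)/((2*D)) = (D + 2*W)*(1/(2*D)) = (D + 2*W)/(2*D))
(3716 - 20269) + m(-45, √(-79 + 34)) = (3716 - 20269) + (-45 + √(-79 + 34)/2)/(√(-79 + 34)) = -16553 + (-45 + √(-45)/2)/(√(-45)) = -16553 + (-45 + (3*I*√5)/2)/((3*I*√5)) = -16553 + (-I*√5/15)*(-45 + 3*I*√5/2) = -16553 - I*√5*(-45 + 3*I*√5/2)/15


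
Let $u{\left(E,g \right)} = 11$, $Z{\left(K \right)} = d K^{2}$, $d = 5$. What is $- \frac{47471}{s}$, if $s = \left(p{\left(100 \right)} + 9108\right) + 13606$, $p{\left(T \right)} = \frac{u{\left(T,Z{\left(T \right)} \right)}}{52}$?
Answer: $- \frac{2468492}{1181139} \approx -2.0899$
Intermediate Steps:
$Z{\left(K \right)} = 5 K^{2}$
$p{\left(T \right)} = \frac{11}{52}$
$s = \frac{1181139}{52}$ ($s = \left(\frac{11}{52} + 9108\right) + 13606 = \frac{473627}{52} + 13606 = \frac{1181139}{52} \approx 22714.0$)
$- \frac{47471}{s} = - \frac{47471}{\frac{1181139}{52}} = \left(-47471\right) \frac{52}{1181139} = - \frac{2468492}{1181139}$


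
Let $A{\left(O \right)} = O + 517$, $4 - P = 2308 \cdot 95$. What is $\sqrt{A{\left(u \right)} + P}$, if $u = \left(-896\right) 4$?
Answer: $i \sqrt{222323} \approx 471.51 i$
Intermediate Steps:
$u = -3584$
$P = -219256$ ($P = 4 - 2308 \cdot 95 = 4 - 219260 = -219256$)
$A{\left(O \right)} = 517 + O$
$\sqrt{A{\left(u \right)} + P} = \sqrt{\left(517 - 3584\right) - 219256} = \sqrt{-3067 - 219256} = \sqrt{-222323} = i \sqrt{222323}$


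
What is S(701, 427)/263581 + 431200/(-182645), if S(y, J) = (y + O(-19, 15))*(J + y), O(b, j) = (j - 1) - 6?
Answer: 6482915368/9628350349 ≈ 0.67332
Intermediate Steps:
O(b, j) = -7 + j (O(b, j) = (-1 + j) - 6 = -7 + j)
S(y, J) = (8 + y)*(J + y) (S(y, J) = (y + (-7 + 15))*(J + y) = (y + 8)*(J + y) = (8 + y)*(J + y))
S(701, 427)/263581 + 431200/(-182645) = (701**2 + 8*427 + 8*701 + 427*701)/263581 + 431200/(-182645) = (491401 + 3416 + 5608 + 299327)*(1/263581) + 431200*(-1/182645) = 799752*(1/263581) - 86240/36529 = 799752/263581 - 86240/36529 = 6482915368/9628350349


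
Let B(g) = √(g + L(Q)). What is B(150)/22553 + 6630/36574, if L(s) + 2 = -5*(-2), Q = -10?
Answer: 3315/18287 + √158/22553 ≈ 0.18183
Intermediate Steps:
L(s) = 8 (L(s) = -2 - 5*(-2) = -2 + 10 = 8)
B(g) = √(8 + g) (B(g) = √(g + 8) = √(8 + g))
B(150)/22553 + 6630/36574 = √(8 + 150)/22553 + 6630/36574 = √158*(1/22553) + 6630*(1/36574) = √158/22553 + 3315/18287 = 3315/18287 + √158/22553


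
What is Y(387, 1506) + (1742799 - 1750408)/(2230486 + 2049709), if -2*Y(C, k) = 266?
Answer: -569273544/4280195 ≈ -133.00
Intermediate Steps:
Y(C, k) = -133 (Y(C, k) = -1/2*266 = -133)
Y(387, 1506) + (1742799 - 1750408)/(2230486 + 2049709) = -133 + (1742799 - 1750408)/(2230486 + 2049709) = -133 - 7609/4280195 = -569273544/4280195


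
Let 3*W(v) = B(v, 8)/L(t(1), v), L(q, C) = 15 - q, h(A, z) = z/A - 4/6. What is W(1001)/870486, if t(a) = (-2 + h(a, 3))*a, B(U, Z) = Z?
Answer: 1/4787673 ≈ 2.0887e-7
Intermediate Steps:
h(A, z) = -2/3 + z/A (h(A, z) = z/A - 4*1/6 = z/A - 2/3 = -2/3 + z/A)
t(a) = a*(-8/3 + 3/a) (t(a) = (-2 + (-2/3 + 3/a))*a = (-8/3 + 3/a)*a = a*(-8/3 + 3/a))
W(v) = 2/11 (W(v) = (8/(15 - (3 - 8/3*1)))/3 = (8/(15 - (3 - 8/3)))/3 = (8/(15 - 1*1/3))/3 = (8/(15 - 1/3))/3 = (8/(44/3))/3 = (8*(3/44))/3 = (1/3)*(6/11) = 2/11)
W(1001)/870486 = (2/11)/870486 = (2/11)*(1/870486) = 1/4787673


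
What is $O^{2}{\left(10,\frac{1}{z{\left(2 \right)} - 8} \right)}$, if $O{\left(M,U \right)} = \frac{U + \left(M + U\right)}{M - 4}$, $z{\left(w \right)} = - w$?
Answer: $\frac{2401}{900} \approx 2.6678$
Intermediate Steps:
$O{\left(M,U \right)} = \frac{M + 2 U}{-4 + M}$
$O^{2}{\left(10,\frac{1}{z{\left(2 \right)} - 8} \right)} = \left(\frac{10 + \frac{2}{\left(-1\right) 2 - 8}}{-4 + 10}\right)^{2} = \left(\frac{10 + \frac{2}{-2 - 8}}{6}\right)^{2} = \left(\frac{10 + \frac{2}{-10}}{6}\right)^{2} = \left(\frac{10 + 2 \left(- \frac{1}{10}\right)}{6}\right)^{2} = \left(\frac{10 - \frac{1}{5}}{6}\right)^{2} = \left(\frac{1}{6} \cdot \frac{49}{5}\right)^{2} = \left(\frac{49}{30}\right)^{2} = \frac{2401}{900}$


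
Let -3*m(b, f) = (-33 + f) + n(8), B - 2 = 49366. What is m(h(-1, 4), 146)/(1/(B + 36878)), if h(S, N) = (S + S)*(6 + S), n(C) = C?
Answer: -10435766/3 ≈ -3.4786e+6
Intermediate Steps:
B = 49368 (B = 2 + 49366 = 49368)
h(S, N) = 2*S*(6 + S) (h(S, N) = (2*S)*(6 + S) = 2*S*(6 + S))
m(b, f) = 25/3 - f/3 (m(b, f) = -((-33 + f) + 8)/3 = -(-25 + f)/3 = 25/3 - f/3)
m(h(-1, 4), 146)/(1/(B + 36878)) = (25/3 - ⅓*146)/(1/(49368 + 36878)) = (25/3 - 146/3)/(1/86246) = -121/(3*1/86246) = -121/3*86246 = -10435766/3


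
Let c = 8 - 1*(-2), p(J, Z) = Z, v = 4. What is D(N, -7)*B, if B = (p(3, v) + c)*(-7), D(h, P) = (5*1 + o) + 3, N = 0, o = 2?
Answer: -980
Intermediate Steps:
D(h, P) = 10 (D(h, P) = (5*1 + 2) + 3 = (5 + 2) + 3 = 7 + 3 = 10)
c = 10 (c = 8 + 2 = 10)
B = -98 (B = (4 + 10)*(-7) = 14*(-7) = -98)
D(N, -7)*B = 10*(-98) = -980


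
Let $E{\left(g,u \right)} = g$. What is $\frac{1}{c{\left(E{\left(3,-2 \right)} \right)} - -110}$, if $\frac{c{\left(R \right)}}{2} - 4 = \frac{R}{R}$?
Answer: $\frac{1}{120} \approx 0.0083333$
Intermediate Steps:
$c{\left(R \right)} = 10$ ($c{\left(R \right)} = 8 + 2 \frac{R}{R} = 8 + 2 \cdot 1 = 8 + 2 = 10$)
$\frac{1}{c{\left(E{\left(3,-2 \right)} \right)} - -110} = \frac{1}{10 - -110} = \frac{1}{10 + 110} = \frac{1}{120}$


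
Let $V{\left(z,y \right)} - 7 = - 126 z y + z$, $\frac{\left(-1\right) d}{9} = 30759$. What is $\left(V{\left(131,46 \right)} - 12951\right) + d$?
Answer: $-1048920$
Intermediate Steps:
$d = -276831$ ($d = \left(-9\right) 30759 = -276831$)
$V{\left(z,y \right)} = 7 + z - 126 y z$ ($V{\left(z,y \right)} = 7 + \left(- 126 z y + z\right) = 7 - \left(- z + 126 y z\right) = 7 + z - 126 y z$)
$\left(V{\left(131,46 \right)} - 12951\right) + d = \left(\left(7 + 131 - 5796 \cdot 131\right) - 12951\right) - 276831 = \left(\left(7 + 131 - 759276\right) - 12951\right) - 276831 = \left(-759138 - 12951\right) - 276831 = -772089 - 276831 = -1048920$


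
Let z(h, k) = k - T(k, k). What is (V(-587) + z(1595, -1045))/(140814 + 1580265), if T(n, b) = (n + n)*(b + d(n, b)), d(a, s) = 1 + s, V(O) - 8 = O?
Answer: -1455878/573693 ≈ -2.5377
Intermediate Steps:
V(O) = 8 + O
T(n, b) = 2*n*(1 + 2*b) (T(n, b) = (n + n)*(b + (1 + b)) = (2*n)*(1 + 2*b) = 2*n*(1 + 2*b))
z(h, k) = k - 2*k*(1 + 2*k)
(V(-587) + z(1595, -1045))/(140814 + 1580265) = ((8 - 587) - 1045*(-1 - 4*(-1045)))/(140814 + 1580265) = (-579 - 1045*(-1 + 4180))/1721079 = (-579 - 1045*4179)*(1/1721079) = (-579 - 4367055)*(1/1721079) = -4367634*1/1721079 = -1455878/573693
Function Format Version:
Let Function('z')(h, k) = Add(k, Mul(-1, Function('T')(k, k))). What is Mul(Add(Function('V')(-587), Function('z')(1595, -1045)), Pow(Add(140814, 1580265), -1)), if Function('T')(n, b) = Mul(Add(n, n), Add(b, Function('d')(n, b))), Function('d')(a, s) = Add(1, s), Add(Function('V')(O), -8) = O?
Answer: Rational(-1455878, 573693) ≈ -2.5377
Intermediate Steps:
Function('V')(O) = Add(8, O)
Function('T')(n, b) = Mul(2, n, Add(1, Mul(2, b))) (Function('T')(n, b) = Mul(Add(n, n), Add(b, Add(1, b))) = Mul(Mul(2, n), Add(1, Mul(2, b))) = Mul(2, n, Add(1, Mul(2, b))))
Function('z')(h, k) = Add(k, Mul(-2, k, Add(1, Mul(2, k)))) (Function('z')(h, k) = Add(k, Mul(-1, Mul(2, k, Add(1, Mul(2, k))))) = Add(k, Mul(-2, k, Add(1, Mul(2, k)))))
Mul(Add(Function('V')(-587), Function('z')(1595, -1045)), Pow(Add(140814, 1580265), -1)) = Mul(Add(Add(8, -587), Mul(-1045, Add(-1, Mul(-4, -1045)))), Pow(Add(140814, 1580265), -1)) = Mul(Add(-579, Mul(-1045, Add(-1, 4180))), Pow(1721079, -1)) = Mul(Add(-579, Mul(-1045, 4179)), Rational(1, 1721079)) = Mul(Add(-579, -4367055), Rational(1, 1721079)) = Mul(-4367634, Rational(1, 1721079)) = Rational(-1455878, 573693)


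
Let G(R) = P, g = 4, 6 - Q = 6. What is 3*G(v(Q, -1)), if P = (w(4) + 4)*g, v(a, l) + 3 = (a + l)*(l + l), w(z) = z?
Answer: 96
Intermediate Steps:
Q = 0 (Q = 6 - 1*6 = 6 - 6 = 0)
v(a, l) = -3 + 2*l*(a + l) (v(a, l) = -3 + (a + l)*(l + l) = -3 + (a + l)*(2*l) = -3 + 2*l*(a + l))
P = 32 (P = (4 + 4)*4 = 8*4 = 32)
G(R) = 32
3*G(v(Q, -1)) = 3*32 = 96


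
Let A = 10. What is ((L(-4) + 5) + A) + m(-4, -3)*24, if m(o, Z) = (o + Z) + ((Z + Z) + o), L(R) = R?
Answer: -397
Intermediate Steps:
m(o, Z) = 2*o + 3*Z (m(o, Z) = (Z + o) + (2*Z + o) = (Z + o) + (o + 2*Z) = 2*o + 3*Z)
((L(-4) + 5) + A) + m(-4, -3)*24 = ((-4 + 5) + 10) + (2*(-4) + 3*(-3))*24 = (1 + 10) + (-8 - 9)*24 = 11 - 17*24 = 11 - 408 = -397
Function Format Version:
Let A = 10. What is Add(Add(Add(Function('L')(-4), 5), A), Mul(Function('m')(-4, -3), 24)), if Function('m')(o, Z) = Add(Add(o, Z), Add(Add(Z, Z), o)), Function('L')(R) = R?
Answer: -397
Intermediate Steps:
Function('m')(o, Z) = Add(Mul(2, o), Mul(3, Z)) (Function('m')(o, Z) = Add(Add(Z, o), Add(Mul(2, Z), o)) = Add(Add(Z, o), Add(o, Mul(2, Z))) = Add(Mul(2, o), Mul(3, Z)))
Add(Add(Add(Function('L')(-4), 5), A), Mul(Function('m')(-4, -3), 24)) = Add(Add(Add(-4, 5), 10), Mul(Add(Mul(2, -4), Mul(3, -3)), 24)) = Add(Add(1, 10), Mul(Add(-8, -9), 24)) = Add(11, Mul(-17, 24)) = Add(11, -408) = -397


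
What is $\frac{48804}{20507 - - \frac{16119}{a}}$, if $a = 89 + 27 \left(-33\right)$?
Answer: $\frac{39140808}{16430495} \approx 2.3822$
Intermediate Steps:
$a = -802$ ($a = 89 - 891 = -802$)
$\frac{48804}{20507 - - \frac{16119}{a}} = \frac{48804}{20507 - - \frac{16119}{-802}} = \frac{48804}{20507 - \left(-16119\right) \left(- \frac{1}{802}\right)} = \frac{48804}{20507 - \frac{16119}{802}} = \frac{48804}{\frac{16430495}{802}} = 48804 \cdot \frac{802}{16430495} = \frac{39140808}{16430495}$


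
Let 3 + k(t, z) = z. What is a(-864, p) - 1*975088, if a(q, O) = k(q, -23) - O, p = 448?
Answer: -975562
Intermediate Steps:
k(t, z) = -3 + z
a(q, O) = -26 - O (a(q, O) = (-3 - 23) - O = -26 - O)
a(-864, p) - 1*975088 = (-26 - 1*448) - 1*975088 = (-26 - 448) - 975088 = -474 - 975088 = -975562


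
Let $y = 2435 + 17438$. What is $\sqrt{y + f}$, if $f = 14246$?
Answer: $3 \sqrt{3791} \approx 184.71$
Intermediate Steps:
$y = 19873$
$\sqrt{y + f} = \sqrt{19873 + 14246} = \sqrt{34119} = 3 \sqrt{3791}$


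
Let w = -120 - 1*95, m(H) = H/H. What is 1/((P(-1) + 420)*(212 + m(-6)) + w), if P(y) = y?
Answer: 1/89032 ≈ 1.1232e-5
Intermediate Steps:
m(H) = 1
w = -215 (w = -120 - 95 = -215)
1/((P(-1) + 420)*(212 + m(-6)) + w) = 1/((-1 + 420)*(212 + 1) - 215) = 1/(419*213 - 215) = 1/(89247 - 215) = 1/89032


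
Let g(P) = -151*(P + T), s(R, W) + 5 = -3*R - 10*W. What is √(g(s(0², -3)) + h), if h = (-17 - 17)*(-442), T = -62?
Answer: √20615 ≈ 143.58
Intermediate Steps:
s(R, W) = -5 - 10*W - 3*R (s(R, W) = -5 + (-3*R - 10*W) = -5 + (-10*W - 3*R) = -5 - 10*W - 3*R)
g(P) = 9362 - 151*P (g(P) = -151*(P - 62) = -151*(-62 + P) = 9362 - 151*P)
h = 15028 (h = -34*(-442) = 15028)
√(g(s(0², -3)) + h) = √((9362 - 151*(-5 - 10*(-3) - 3*0²)) + 15028) = √((9362 - 151*(-5 + 30 - 3*0)) + 15028) = √((9362 - 151*(-5 + 30 + 0)) + 15028) = √((9362 - 151*25) + 15028) = √((9362 - 3775) + 15028) = √(5587 + 15028) = √20615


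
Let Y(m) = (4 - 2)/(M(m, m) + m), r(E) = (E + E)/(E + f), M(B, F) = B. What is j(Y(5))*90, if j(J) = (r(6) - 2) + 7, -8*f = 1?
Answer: 29790/47 ≈ 633.83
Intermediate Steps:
f = -⅛ (f = -⅛*1 = -⅛ ≈ -0.12500)
r(E) = 2*E/(-⅛ + E) (r(E) = (E + E)/(E - ⅛) = (2*E)/(-⅛ + E) = 2*E/(-⅛ + E))
Y(m) = 1/m (Y(m) = (4 - 2)/(m + m) = 2/((2*m)) = 2*(1/(2*m)) = 1/m)
j(J) = 331/47 (j(J) = (16*6/(-1 + 8*6) - 2) + 7 = (16*6/(-1 + 48) - 2) + 7 = (16*6/47 - 2) + 7 = (16*6*(1/47) - 2) + 7 = (96/47 - 2) + 7 = 2/47 + 7 = 331/47)
j(Y(5))*90 = (331/47)*90 = 29790/47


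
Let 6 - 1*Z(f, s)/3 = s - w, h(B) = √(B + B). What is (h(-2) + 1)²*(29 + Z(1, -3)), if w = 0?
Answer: -168 + 224*I ≈ -168.0 + 224.0*I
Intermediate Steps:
h(B) = √2*√B (h(B) = √(2*B) = √2*√B)
Z(f, s) = 18 - 3*s (Z(f, s) = 18 - 3*(s - 1*0) = 18 - 3*(s + 0) = 18 - 3*s)
(h(-2) + 1)²*(29 + Z(1, -3)) = (√2*√(-2) + 1)²*(29 + (18 - 3*(-3))) = (√2*(I*√2) + 1)²*(29 + (18 + 9)) = (2*I + 1)²*(29 + 27) = (1 + 2*I)²*56 = 56*(1 + 2*I)²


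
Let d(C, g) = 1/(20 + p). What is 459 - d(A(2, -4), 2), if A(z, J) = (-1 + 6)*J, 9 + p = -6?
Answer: 2294/5 ≈ 458.80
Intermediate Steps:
p = -15 (p = -9 - 6 = -15)
A(z, J) = 5*J
d(C, g) = 1/5 (d(C, g) = 1/(20 - 15) = 1/5)
459 - d(A(2, -4), 2) = 459 - 1*1/5 = 459 - 1/5 = 2294/5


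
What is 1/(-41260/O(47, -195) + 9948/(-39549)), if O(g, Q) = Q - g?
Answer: 1595143/271564054 ≈ 0.0058739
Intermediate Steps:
1/(-41260/O(47, -195) + 9948/(-39549)) = 1/(-41260/(-195 - 1*47) + 9948/(-39549)) = 1/(-41260/(-195 - 47) + 9948*(-1/39549)) = 1/(-41260/(-242) - 3316/13183) = 1/(-41260*(-1/242) - 3316/13183) = 1/(20630/121 - 3316/13183) = 1/(271564054/1595143) = 1595143/271564054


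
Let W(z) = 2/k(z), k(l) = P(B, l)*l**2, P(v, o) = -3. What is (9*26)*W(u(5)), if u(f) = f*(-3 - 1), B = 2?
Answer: -39/100 ≈ -0.39000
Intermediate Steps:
u(f) = -4*f (u(f) = f*(-4) = -4*f)
k(l) = -3*l**2
W(z) = -2/(3*z**2) (W(z) = 2/((-3*z**2)) = 2*(-1/(3*z**2)) = -2/(3*z**2))
(9*26)*W(u(5)) = (9*26)*(-2/(3*(-4*5)**2)) = 234*(-2/3/(-20)**2) = 234*(-2/3*1/400) = 234*(-1/600) = -39/100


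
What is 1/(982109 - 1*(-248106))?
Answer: 1/1230215 ≈ 8.1287e-7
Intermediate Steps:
1/(982109 - 1*(-248106)) = 1/(982109 + 248106) = 1/1230215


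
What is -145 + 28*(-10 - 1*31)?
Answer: -1293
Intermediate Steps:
-145 + 28*(-10 - 1*31) = -145 + 28*(-10 - 31) = -145 + 28*(-41) = -145 - 1148 = -1293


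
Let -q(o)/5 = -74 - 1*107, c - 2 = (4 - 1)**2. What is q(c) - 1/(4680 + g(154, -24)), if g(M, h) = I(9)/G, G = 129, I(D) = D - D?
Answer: 4235399/4680 ≈ 905.00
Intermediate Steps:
I(D) = 0
c = 11 (c = 2 + (4 - 1)**2 = 2 + 3**2 = 2 + 9 = 11)
q(o) = 905 (q(o) = -5*(-74 - 1*107) = -5*(-74 - 107) = -5*(-181) = 905)
g(M, h) = 0 (g(M, h) = 0/129 = 0*(1/129) = 0)
q(c) - 1/(4680 + g(154, -24)) = 905 - 1/(4680 + 0) = 905 - 1/4680 = 4235399/4680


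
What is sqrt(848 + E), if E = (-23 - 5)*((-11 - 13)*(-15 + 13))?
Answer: 4*I*sqrt(31) ≈ 22.271*I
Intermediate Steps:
E = -1344 (E = -(-672)*(-2) = -28*48 = -1344)
sqrt(848 + E) = sqrt(848 - 1344) = sqrt(-496) = 4*I*sqrt(31)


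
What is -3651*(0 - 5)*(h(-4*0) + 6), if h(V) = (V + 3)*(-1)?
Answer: 54765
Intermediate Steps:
h(V) = -3 - V (h(V) = (3 + V)*(-1) = -3 - V)
-3651*(0 - 5)*(h(-4*0) + 6) = -3651*(0 - 5)*((-3 - (-4)*0) + 6) = -(-18255)*((-3 - 1*0) + 6) = -(-18255)*((-3 + 0) + 6) = -(-18255)*(-3 + 6) = -(-18255)*3 = -3651*(-15) = 54765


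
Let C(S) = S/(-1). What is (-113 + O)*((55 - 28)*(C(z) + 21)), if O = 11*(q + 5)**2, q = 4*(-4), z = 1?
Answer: 657720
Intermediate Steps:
q = -16
C(S) = -S (C(S) = S*(-1) = -S)
O = 1331 (O = 11*(-16 + 5)**2 = 11*(-11)**2 = 11*121 = 1331)
(-113 + O)*((55 - 28)*(C(z) + 21)) = (-113 + 1331)*((55 - 28)*(-1*1 + 21)) = 1218*(27*(-1 + 21)) = 1218*(27*20) = 1218*540 = 657720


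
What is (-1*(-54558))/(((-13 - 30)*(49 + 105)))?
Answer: -3897/473 ≈ -8.2389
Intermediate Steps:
(-1*(-54558))/(((-13 - 30)*(49 + 105))) = 54558/((-43*154)) = 54558/(-6622) = 54558*(-1/6622) = -3897/473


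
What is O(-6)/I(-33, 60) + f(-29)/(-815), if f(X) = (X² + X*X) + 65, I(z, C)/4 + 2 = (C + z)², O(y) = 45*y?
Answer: -2650163/1185010 ≈ -2.2364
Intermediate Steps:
I(z, C) = -8 + 4*(C + z)²
f(X) = 65 + 2*X² (f(X) = (X² + X²) + 65 = 2*X² + 65 = 65 + 2*X²)
O(-6)/I(-33, 60) + f(-29)/(-815) = (45*(-6))/(-8 + 4*(60 - 33)²) + (65 + 2*(-29)²)/(-815) = -270/(-8 + 4*27²) + (65 + 2*841)*(-1/815) = -270/(-8 + 4*729) + (65 + 1682)*(-1/815) = -270/(-8 + 2916) + 1747*(-1/815) = -270/2908 - 1747/815 = -270*1/2908 - 1747/815 = -135/1454 - 1747/815 = -2650163/1185010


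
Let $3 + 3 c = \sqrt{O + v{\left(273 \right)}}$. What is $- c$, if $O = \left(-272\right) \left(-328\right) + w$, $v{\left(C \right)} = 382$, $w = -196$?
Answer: $1 - \frac{\sqrt{89402}}{3} \approx -98.667$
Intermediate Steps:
$O = 89020$ ($O = \left(-272\right) \left(-328\right) - 196 = 89216 - 196 = 89020$)
$c = -1 + \frac{\sqrt{89402}}{3}$ ($c = -1 + \frac{\sqrt{89020 + 382}}{3} = -1 + \frac{\sqrt{89402}}{3} \approx 98.667$)
$- c = - (-1 + \frac{\sqrt{89402}}{3}) = 1 - \frac{\sqrt{89402}}{3}$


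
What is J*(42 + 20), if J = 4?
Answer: 248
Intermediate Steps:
J*(42 + 20) = 4*(42 + 20) = 4*62 = 248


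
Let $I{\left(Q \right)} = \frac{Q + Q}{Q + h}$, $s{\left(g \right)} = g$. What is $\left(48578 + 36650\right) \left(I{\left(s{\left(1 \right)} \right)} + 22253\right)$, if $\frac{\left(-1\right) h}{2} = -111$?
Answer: $\frac{422937216988}{223} \approx 1.8966 \cdot 10^{9}$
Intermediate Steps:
$h = 222$ ($h = \left(-2\right) \left(-111\right) = 222$)
$I{\left(Q \right)} = \frac{2 Q}{222 + Q}$ ($I{\left(Q \right)} = \frac{Q + Q}{Q + 222} = \frac{2 Q}{222 + Q}$)
$\left(48578 + 36650\right) \left(I{\left(s{\left(1 \right)} \right)} + 22253\right) = \left(48578 + 36650\right) \left(2 \cdot 1 \frac{1}{222 + 1} + 22253\right) = 85228 \left(2 \cdot 1 \cdot \frac{1}{223} + 22253\right) = 85228 \left(\frac{2}{223} + 22253\right) = 85228 \cdot \frac{4962421}{223} = \frac{422937216988}{223}$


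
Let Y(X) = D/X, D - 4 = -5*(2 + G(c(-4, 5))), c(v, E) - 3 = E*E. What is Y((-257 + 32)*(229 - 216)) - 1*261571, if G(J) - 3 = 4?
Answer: -765095134/2925 ≈ -2.6157e+5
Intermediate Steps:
c(v, E) = 3 + E² (c(v, E) = 3 + E*E = 3 + E²)
G(J) = 7 (G(J) = 3 + 4 = 7)
D = -41 (D = 4 - 5*(2 + 7) = 4 - 5*9 = 4 - 45 = -41)
Y(X) = -41/X
Y((-257 + 32)*(229 - 216)) - 1*261571 = -41*1/((-257 + 32)*(229 - 216)) - 1*261571 = -41/((-225*13)) - 261571 = -41/(-2925) - 261571 = -41*(-1/2925) - 261571 = 41/2925 - 261571 = -765095134/2925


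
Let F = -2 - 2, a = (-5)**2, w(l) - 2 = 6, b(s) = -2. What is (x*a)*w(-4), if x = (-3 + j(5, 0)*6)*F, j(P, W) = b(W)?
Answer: 12000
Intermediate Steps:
w(l) = 8 (w(l) = 2 + 6 = 8)
j(P, W) = -2
a = 25
F = -4
x = 60 (x = (-3 - 2*6)*(-4) = (-3 - 12)*(-4) = -15*(-4) = 60)
(x*a)*w(-4) = (60*25)*8 = 1500*8 = 12000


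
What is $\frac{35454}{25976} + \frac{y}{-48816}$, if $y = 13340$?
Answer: $\frac{10814083}{9906597} \approx 1.0916$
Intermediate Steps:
$\frac{35454}{25976} + \frac{y}{-48816} = \frac{35454}{25976} + \frac{13340}{-48816} = 35454 \cdot \frac{1}{25976} + 13340 \left(- \frac{1}{48816}\right) = \frac{17727}{12988} - \frac{3335}{12204} = \frac{10814083}{9906597}$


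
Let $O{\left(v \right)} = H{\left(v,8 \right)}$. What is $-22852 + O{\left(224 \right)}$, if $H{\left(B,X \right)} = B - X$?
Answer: $-22636$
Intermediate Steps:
$O{\left(v \right)} = -8 + v$ ($O{\left(v \right)} = v - 8 = -8 + v$)
$-22852 + O{\left(224 \right)} = -22852 + \left(-8 + 224\right) = -22852 + 216 = -22636$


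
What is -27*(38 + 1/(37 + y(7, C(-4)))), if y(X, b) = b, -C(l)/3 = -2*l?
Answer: -13365/13 ≈ -1028.1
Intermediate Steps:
C(l) = 6*l (C(l) = -(-6)*l = 6*l)
-27*(38 + 1/(37 + y(7, C(-4)))) = -27*(38 + 1/(37 + 6*(-4))) = -27*(38 + 1/(37 - 24)) = -27*(38 + 1/13) = -27*495/13 = -13365/13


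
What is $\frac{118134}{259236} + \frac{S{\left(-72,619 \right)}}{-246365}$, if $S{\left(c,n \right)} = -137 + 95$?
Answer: $\frac{231071197}{506878390} \approx 0.45587$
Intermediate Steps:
$S{\left(c,n \right)} = -42$
$\frac{118134}{259236} + \frac{S{\left(-72,619 \right)}}{-246365} = \frac{118134}{259236} - \frac{42}{-246365} = 118134 \cdot \frac{1}{259236} - - \frac{6}{35195} = \frac{6563}{14402} + \frac{6}{35195} = \frac{231071197}{506878390}$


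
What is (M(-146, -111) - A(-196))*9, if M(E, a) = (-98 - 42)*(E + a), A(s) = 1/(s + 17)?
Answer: 57963789/179 ≈ 3.2382e+5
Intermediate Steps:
A(s) = 1/(17 + s)
M(E, a) = -140*E - 140*a (M(E, a) = -140*(E + a) = -140*E - 140*a)
(M(-146, -111) - A(-196))*9 = ((-140*(-146) - 140*(-111)) - 1/(17 - 196))*9 = ((20440 + 15540) - 1/(-179))*9 = (35980 - 1*(-1/179))*9 = (35980 + 1/179)*9 = (6440421/179)*9 = 57963789/179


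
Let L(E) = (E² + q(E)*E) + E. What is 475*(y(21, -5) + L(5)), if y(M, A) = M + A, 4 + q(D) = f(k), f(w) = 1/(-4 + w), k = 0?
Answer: 47025/4 ≈ 11756.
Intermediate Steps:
q(D) = -17/4 (q(D) = -4 + 1/(-4 + 0) = -4 + 1/(-4) = -4 - ¼ = -17/4)
L(E) = E² - 13*E/4 (L(E) = (E² - 17*E/4) + E = E² - 13*E/4)
y(M, A) = A + M
475*(y(21, -5) + L(5)) = 475*((-5 + 21) + (¼)*5*(-13 + 4*5)) = 475*(16 + (¼)*5*(-13 + 20)) = 475*(16 + (¼)*5*7) = 475*(16 + 35/4) = 475*(99/4) = 47025/4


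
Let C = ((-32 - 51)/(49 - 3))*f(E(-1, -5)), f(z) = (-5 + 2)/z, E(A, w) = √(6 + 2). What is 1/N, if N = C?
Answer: 92*√2/249 ≈ 0.52252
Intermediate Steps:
E(A, w) = 2*√2 (E(A, w) = √8 = 2*√2)
f(z) = -3/z
C = 249*√2/184 (C = ((-32 - 51)/(49 - 3))*(-3*√2/4) = (-83/46)*(-3*√2/4) = (-83*1/46)*(-3*√2/4) = -(-249)*√2/184 = 249*√2/184 ≈ 1.9138)
N = 249*√2/184 ≈ 1.9138
1/N = 1/(249*√2/184) = 92*√2/249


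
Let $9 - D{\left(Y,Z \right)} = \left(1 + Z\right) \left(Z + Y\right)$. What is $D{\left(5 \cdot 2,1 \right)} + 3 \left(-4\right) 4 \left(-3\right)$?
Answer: $131$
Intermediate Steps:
$D{\left(Y,Z \right)} = 9 - \left(1 + Z\right) \left(Y + Z\right)$ ($D{\left(Y,Z \right)} = 9 - \left(1 + Z\right) \left(Z + Y\right) = 9 - \left(1 + Z\right) \left(Y + Z\right)$)
$D{\left(5 \cdot 2,1 \right)} + 3 \left(-4\right) 4 \left(-3\right) = \left(9 - 5 \cdot 2 - 1 - 1^{2} - 5 \cdot 2 \cdot 1\right) + 3 \left(-4\right) 4 \left(-3\right) = \left(9 - 10 - 1 - 1 - 10 \cdot 1\right) + \left(-12\right) 4 \left(-3\right) = \left(9 - 10 - 1 - 1 - 10\right) - -144 = -13 + 144 = 131$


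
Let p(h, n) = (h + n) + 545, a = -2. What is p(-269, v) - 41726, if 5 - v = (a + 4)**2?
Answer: -41449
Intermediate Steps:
v = 1 (v = 5 - (-2 + 4)**2 = 5 - 1*2**2 = 5 - 1*4 = 5 - 4 = 1)
p(h, n) = 545 + h + n
p(-269, v) - 41726 = (545 - 269 + 1) - 41726 = 277 - 41726 = -41449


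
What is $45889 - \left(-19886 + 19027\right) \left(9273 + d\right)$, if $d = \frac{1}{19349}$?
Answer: $\frac{155012502063}{19349} \approx 8.0114 \cdot 10^{6}$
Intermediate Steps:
$d = \frac{1}{19349} \approx 5.1682 \cdot 10^{-5}$
$45889 - \left(-19886 + 19027\right) \left(9273 + d\right) = 45889 - \left(-19886 + 19027\right) \left(9273 + \frac{1}{19349}\right) = 45889 - \left(-859\right) \frac{179423278}{19349} = 45889 - - \frac{154124595802}{19349} = 45889 + \frac{154124595802}{19349} = \frac{155012502063}{19349}$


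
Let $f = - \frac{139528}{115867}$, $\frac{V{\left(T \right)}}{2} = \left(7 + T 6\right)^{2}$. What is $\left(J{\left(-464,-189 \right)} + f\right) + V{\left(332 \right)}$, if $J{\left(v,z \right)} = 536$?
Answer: $\frac{926071260918}{115867} \approx 7.9925 \cdot 10^{6}$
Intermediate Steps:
$V{\left(T \right)} = 2 \left(7 + 6 T\right)^{2}$ ($V{\left(T \right)} = 2 \left(7 + T 6\right)^{2} = 2 \left(7 + 6 T\right)^{2}$)
$f = - \frac{139528}{115867}$ ($f = \left(-139528\right) \frac{1}{115867} = - \frac{139528}{115867} \approx -1.2042$)
$\left(J{\left(-464,-189 \right)} + f\right) + V{\left(332 \right)} = \left(536 - \frac{139528}{115867}\right) + 2 \left(7 + 6 \cdot 332\right)^{2} = \frac{61965184}{115867} + 2 \left(7 + 1992\right)^{2} = \frac{61965184}{115867} + 2 \cdot 1999^{2} = \frac{61965184}{115867} + 2 \cdot 3996001 = \frac{61965184}{115867} + 7992002 = \frac{926071260918}{115867}$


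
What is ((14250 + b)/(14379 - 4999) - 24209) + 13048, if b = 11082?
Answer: -26166212/2345 ≈ -11158.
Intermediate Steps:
((14250 + b)/(14379 - 4999) - 24209) + 13048 = ((14250 + 11082)/(14379 - 4999) - 24209) + 13048 = (25332/9380 - 24209) + 13048 = (25332*(1/9380) - 24209) + 13048 = (6333/2345 - 24209) + 13048 = -56763772/2345 + 13048 = -26166212/2345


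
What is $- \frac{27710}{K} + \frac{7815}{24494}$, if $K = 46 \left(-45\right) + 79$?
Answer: $\frac{694288405}{48767554} \approx 14.237$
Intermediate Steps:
$K = -1991$ ($K = -2070 + 79 = -1991$)
$- \frac{27710}{K} + \frac{7815}{24494} = - \frac{27710}{-1991} + \frac{7815}{24494} = \left(-27710\right) \left(- \frac{1}{1991}\right) + 7815 \cdot \frac{1}{24494} = \frac{27710}{1991} + \frac{7815}{24494} = \frac{694288405}{48767554}$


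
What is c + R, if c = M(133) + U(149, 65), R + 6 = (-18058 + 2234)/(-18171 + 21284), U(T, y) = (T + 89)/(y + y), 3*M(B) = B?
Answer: 21295336/607035 ≈ 35.081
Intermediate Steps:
M(B) = B/3
U(T, y) = (89 + T)/(2*y) (U(T, y) = (89 + T)/((2*y)) = (89 + T)*(1/(2*y)) = (89 + T)/(2*y))
R = -34502/3113 (R = -6 + (-18058 + 2234)/(-18171 + 21284) = -6 - 15824/3113 = -34502/3113 ≈ -11.083)
c = 9002/195 (c = (⅓)*133 + (½)*(89 + 149)/65 = 133/3 + (½)*(1/65)*238 = 133/3 + 119/65 = 9002/195 ≈ 46.164)
c + R = 9002/195 - 34502/3113 = 21295336/607035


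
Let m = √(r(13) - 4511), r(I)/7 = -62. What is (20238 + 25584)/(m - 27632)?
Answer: -1266153504/763532369 - 45822*I*√4945/763532369 ≈ -1.6583 - 0.0042202*I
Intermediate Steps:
r(I) = -434 (r(I) = 7*(-62) = -434)
m = I*√4945 (m = √(-434 - 4511) = √(-4945) = I*√4945 ≈ 70.321*I)
(20238 + 25584)/(m - 27632) = (20238 + 25584)/(I*√4945 - 27632) = 45822/(-27632 + I*√4945)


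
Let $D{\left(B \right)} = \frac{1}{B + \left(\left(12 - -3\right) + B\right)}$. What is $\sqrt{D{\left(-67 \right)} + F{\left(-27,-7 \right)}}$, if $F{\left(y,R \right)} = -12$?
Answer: $\frac{i \sqrt{170051}}{119} \approx 3.4653 i$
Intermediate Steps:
$D{\left(B \right)} = \frac{1}{15 + 2 B}$ ($D{\left(B \right)} = \frac{1}{B + \left(\left(12 + 3\right) + B\right)} = \frac{1}{B + \left(15 + B\right)} = \frac{1}{15 + 2 B}$)
$\sqrt{D{\left(-67 \right)} + F{\left(-27,-7 \right)}} = \sqrt{\frac{1}{15 + 2 \left(-67\right)} - 12} = \sqrt{\frac{1}{15 - 134} - 12} = \sqrt{\frac{1}{-119} - 12} = \sqrt{- \frac{1}{119} - 12} = \sqrt{- \frac{1429}{119}} = \frac{i \sqrt{170051}}{119}$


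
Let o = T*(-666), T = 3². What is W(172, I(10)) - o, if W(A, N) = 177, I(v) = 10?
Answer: 6171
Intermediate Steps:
T = 9
o = -5994 (o = 9*(-666) = -5994)
W(172, I(10)) - o = 177 - 1*(-5994) = 177 + 5994 = 6171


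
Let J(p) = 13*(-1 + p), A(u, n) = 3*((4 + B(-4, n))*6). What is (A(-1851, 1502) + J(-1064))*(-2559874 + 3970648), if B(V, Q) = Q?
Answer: 18711095562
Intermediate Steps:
A(u, n) = 72 + 18*n (A(u, n) = 3*((4 + n)*6) = 3*(24 + 6*n) = 72 + 18*n)
J(p) = -13 + 13*p
(A(-1851, 1502) + J(-1064))*(-2559874 + 3970648) = ((72 + 18*1502) + (-13 + 13*(-1064)))*(-2559874 + 3970648) = ((72 + 27036) + (-13 - 13832))*1410774 = (27108 - 13845)*1410774 = 13263*1410774 = 18711095562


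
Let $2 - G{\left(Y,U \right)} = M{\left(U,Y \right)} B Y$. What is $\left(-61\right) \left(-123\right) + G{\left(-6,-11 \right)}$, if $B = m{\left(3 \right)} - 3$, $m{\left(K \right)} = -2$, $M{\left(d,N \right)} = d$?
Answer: $7835$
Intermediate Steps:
$B = -5$ ($B = -2 - 3 = -5$)
$G{\left(Y,U \right)} = 2 + 5 U Y$ ($G{\left(Y,U \right)} = 2 - U \left(-5\right) Y = 2 - - 5 U Y = 2 + 5 U Y$)
$\left(-61\right) \left(-123\right) + G{\left(-6,-11 \right)} = \left(-61\right) \left(-123\right) + \left(2 + 5 \left(-11\right) \left(-6\right)\right) = 7503 + \left(2 + 330\right) = 7503 + 332 = 7835$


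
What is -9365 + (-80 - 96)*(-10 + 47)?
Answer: -15877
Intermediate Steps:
-9365 + (-80 - 96)*(-10 + 47) = -9365 - 176*37 = -9365 - 6512 = -15877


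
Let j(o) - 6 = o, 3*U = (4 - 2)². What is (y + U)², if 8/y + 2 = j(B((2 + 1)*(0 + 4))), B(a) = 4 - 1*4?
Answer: 100/9 ≈ 11.111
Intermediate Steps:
B(a) = 0 (B(a) = 4 - 4 = 0)
U = 4/3 (U = (4 - 2)²/3 = (⅓)*2² = (⅓)*4 = 4/3 ≈ 1.3333)
j(o) = 6 + o
y = 2 (y = 8/(-2 + (6 + 0)) = 8/(-2 + 6) = 8/4 = 8*(¼) = 2)
(y + U)² = (2 + 4/3)² = (10/3)² = 100/9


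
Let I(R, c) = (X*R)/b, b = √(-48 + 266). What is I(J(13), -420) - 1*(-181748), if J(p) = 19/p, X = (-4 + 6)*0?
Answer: 181748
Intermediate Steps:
X = 0 (X = 2*0 = 0)
b = √218 ≈ 14.765
I(R, c) = 0 (I(R, c) = (0*R)/(√218) = 0*(√218/218) = 0)
I(J(13), -420) - 1*(-181748) = 0 - 1*(-181748) = 0 + 181748 = 181748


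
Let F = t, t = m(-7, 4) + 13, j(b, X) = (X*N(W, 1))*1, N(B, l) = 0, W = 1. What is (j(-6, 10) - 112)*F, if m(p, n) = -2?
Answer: -1232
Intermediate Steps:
j(b, X) = 0 (j(b, X) = (X*0)*1 = 0*1 = 0)
t = 11 (t = -2 + 13 = 11)
F = 11
(j(-6, 10) - 112)*F = (0 - 112)*11 = -112*11 = -1232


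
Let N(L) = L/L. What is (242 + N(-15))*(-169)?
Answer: -41067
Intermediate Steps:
N(L) = 1
(242 + N(-15))*(-169) = (242 + 1)*(-169) = 243*(-169) = -41067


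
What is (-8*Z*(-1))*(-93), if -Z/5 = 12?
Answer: 44640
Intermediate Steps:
Z = -60 (Z = -5*12 = -60)
(-8*Z*(-1))*(-93) = (-8*(-60)*(-1))*(-93) = (480*(-1))*(-93) = -480*(-93) = 44640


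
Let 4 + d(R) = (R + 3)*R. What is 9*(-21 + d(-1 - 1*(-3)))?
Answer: -135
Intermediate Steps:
d(R) = -4 + R*(3 + R) (d(R) = -4 + (R + 3)*R = -4 + (3 + R)*R = -4 + R*(3 + R))
9*(-21 + d(-1 - 1*(-3))) = 9*(-21 + (-4 + (-1 - 1*(-3))² + 3*(-1 - 1*(-3)))) = 9*(-21 + (-4 + (-1 + 3)² + 3*(-1 + 3))) = 9*(-21 + (-4 + 2² + 3*2)) = 9*(-21 + (-4 + 4 + 6)) = 9*(-21 + 6) = 9*(-15) = -135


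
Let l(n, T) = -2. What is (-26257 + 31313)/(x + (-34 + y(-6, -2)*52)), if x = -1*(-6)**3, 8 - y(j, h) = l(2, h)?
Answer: 2528/351 ≈ 7.2023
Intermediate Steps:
y(j, h) = 10 (y(j, h) = 8 - 1*(-2) = 8 + 2 = 10)
x = 216 (x = -1*(-216) = 216)
(-26257 + 31313)/(x + (-34 + y(-6, -2)*52)) = (-26257 + 31313)/(216 + (-34 + 10*52)) = 5056/(216 + (-34 + 520)) = 5056/(216 + 486) = 5056/702 = 5056*(1/702) = 2528/351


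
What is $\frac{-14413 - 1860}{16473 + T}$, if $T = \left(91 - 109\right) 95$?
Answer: $- \frac{16273}{14763} \approx -1.1023$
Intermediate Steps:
$T = -1710$ ($T = \left(-18\right) 95 = -1710$)
$\frac{-14413 - 1860}{16473 + T} = \frac{-14413 - 1860}{16473 - 1710} = - \frac{16273}{14763}$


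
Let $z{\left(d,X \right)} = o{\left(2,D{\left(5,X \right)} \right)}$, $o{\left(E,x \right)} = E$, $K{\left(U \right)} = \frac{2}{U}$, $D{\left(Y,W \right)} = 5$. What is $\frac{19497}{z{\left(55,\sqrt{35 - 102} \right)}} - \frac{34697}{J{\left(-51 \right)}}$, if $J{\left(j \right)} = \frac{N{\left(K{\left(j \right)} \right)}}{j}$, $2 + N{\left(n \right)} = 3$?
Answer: $\frac{3558591}{2} \approx 1.7793 \cdot 10^{6}$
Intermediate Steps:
$N{\left(n \right)} = 1$ ($N{\left(n \right)} = -2 + 3 = 1$)
$z{\left(d,X \right)} = 2$
$J{\left(j \right)} = \frac{1}{j}$ ($J{\left(j \right)} = 1 \frac{1}{j} = \frac{1}{j}$)
$\frac{19497}{z{\left(55,\sqrt{35 - 102} \right)}} - \frac{34697}{J{\left(-51 \right)}} = \frac{19497}{2} - \frac{34697}{\frac{1}{-51}} = 19497 \cdot \frac{1}{2} - \frac{34697}{- \frac{1}{51}} = \frac{19497}{2} - -1769547 = \frac{19497}{2} + 1769547 = \frac{3558591}{2}$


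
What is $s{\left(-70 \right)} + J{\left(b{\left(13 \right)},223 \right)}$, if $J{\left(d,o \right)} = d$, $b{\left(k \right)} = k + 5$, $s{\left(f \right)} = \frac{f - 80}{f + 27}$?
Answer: $\frac{924}{43} \approx 21.488$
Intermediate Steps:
$s{\left(f \right)} = \frac{-80 + f}{27 + f}$
$b{\left(k \right)} = 5 + k$
$s{\left(-70 \right)} + J{\left(b{\left(13 \right)},223 \right)} = \frac{-80 - 70}{27 - 70} + \left(5 + 13\right) = \frac{1}{-43} \left(-150\right) + 18 = \left(- \frac{1}{43}\right) \left(-150\right) + 18 = \frac{150}{43} + 18 = \frac{924}{43}$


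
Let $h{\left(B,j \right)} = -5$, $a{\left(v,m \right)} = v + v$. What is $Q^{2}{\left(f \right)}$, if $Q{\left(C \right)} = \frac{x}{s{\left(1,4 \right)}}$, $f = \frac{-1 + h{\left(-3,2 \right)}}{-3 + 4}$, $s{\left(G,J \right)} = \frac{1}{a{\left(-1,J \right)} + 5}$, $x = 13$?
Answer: $1521$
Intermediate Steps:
$a{\left(v,m \right)} = 2 v$
$s{\left(G,J \right)} = \frac{1}{3}$ ($s{\left(G,J \right)} = \frac{1}{2 \left(-1\right) + 5} = \frac{1}{-2 + 5} = \frac{1}{3}$)
$f = -6$ ($f = \frac{-1 - 5}{-3 + 4} = - \frac{6}{1} = \left(-6\right) 1 = -6$)
$Q{\left(C \right)} = 39$ ($Q{\left(C \right)} = 13 \frac{1}{\frac{1}{3}} = 13 \cdot 3 = 39$)
$Q^{2}{\left(f \right)} = 39^{2} = 1521$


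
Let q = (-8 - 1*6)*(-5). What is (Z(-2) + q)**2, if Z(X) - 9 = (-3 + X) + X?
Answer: 5184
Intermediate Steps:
q = 70 (q = (-8 - 6)*(-5) = -14*(-5) = 70)
Z(X) = 6 + 2*X (Z(X) = 9 + ((-3 + X) + X) = 9 + (-3 + 2*X) = 6 + 2*X)
(Z(-2) + q)**2 = ((6 + 2*(-2)) + 70)**2 = ((6 - 4) + 70)**2 = (2 + 70)**2 = 72**2 = 5184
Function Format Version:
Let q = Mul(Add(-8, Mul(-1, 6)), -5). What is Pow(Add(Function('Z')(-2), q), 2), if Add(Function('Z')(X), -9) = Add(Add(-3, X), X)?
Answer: 5184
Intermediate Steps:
q = 70 (q = Mul(Add(-8, -6), -5) = Mul(-14, -5) = 70)
Function('Z')(X) = Add(6, Mul(2, X)) (Function('Z')(X) = Add(9, Add(Add(-3, X), X)) = Add(9, Add(-3, Mul(2, X))) = Add(6, Mul(2, X)))
Pow(Add(Function('Z')(-2), q), 2) = Pow(Add(Add(6, Mul(2, -2)), 70), 2) = Pow(Add(Add(6, -4), 70), 2) = Pow(Add(2, 70), 2) = Pow(72, 2) = 5184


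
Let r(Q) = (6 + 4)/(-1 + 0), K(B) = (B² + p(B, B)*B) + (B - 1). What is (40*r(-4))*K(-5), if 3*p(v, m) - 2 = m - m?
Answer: -18800/3 ≈ -6266.7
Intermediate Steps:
p(v, m) = ⅔ (p(v, m) = ⅔ + (m - m)/3 = ⅔ + (⅓)*0 = ⅔ + 0 = ⅔)
K(B) = -1 + B² + 5*B/3 (K(B) = (B² + 2*B/3) + (B - 1) = (B² + 2*B/3) + (-1 + B) = -1 + B² + 5*B/3)
r(Q) = -10 (r(Q) = 10/(-1) = 10*(-1) = -10)
(40*r(-4))*K(-5) = (40*(-10))*(-1 + (-5)² + (5/3)*(-5)) = -400*(-1 + 25 - 25/3) = -400*47/3 = -18800/3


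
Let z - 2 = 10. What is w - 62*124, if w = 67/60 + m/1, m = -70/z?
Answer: -461563/60 ≈ -7692.7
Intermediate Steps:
z = 12 (z = 2 + 10 = 12)
m = -35/6 (m = -70/12 = -70*1/12 = -35/6 ≈ -5.8333)
w = -283/60 (w = 67/60 - 35/6/1 = 67*(1/60) - 35/6*1 = 67/60 - 35/6 = -283/60 ≈ -4.7167)
w - 62*124 = -283/60 - 62*124 = -283/60 - 7688 = -461563/60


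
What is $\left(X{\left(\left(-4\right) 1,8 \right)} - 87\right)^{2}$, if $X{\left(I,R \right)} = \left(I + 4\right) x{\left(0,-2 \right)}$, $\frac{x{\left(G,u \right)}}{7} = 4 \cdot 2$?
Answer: $7569$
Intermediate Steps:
$x{\left(G,u \right)} = 56$ ($x{\left(G,u \right)} = 7 \cdot 4 \cdot 2 = 7 \cdot 8 = 56$)
$X{\left(I,R \right)} = 224 + 56 I$ ($X{\left(I,R \right)} = \left(I + 4\right) 56 = \left(4 + I\right) 56 = 224 + 56 I$)
$\left(X{\left(\left(-4\right) 1,8 \right)} - 87\right)^{2} = \left(\left(224 + 56 \left(\left(-4\right) 1\right)\right) - 87\right)^{2} = \left(\left(224 + 56 \left(-4\right)\right) - 87\right)^{2} = \left(\left(224 - 224\right) - 87\right)^{2} = \left(0 - 87\right)^{2} = \left(-87\right)^{2} = 7569$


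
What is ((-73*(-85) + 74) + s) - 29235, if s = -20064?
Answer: -43020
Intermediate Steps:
((-73*(-85) + 74) + s) - 29235 = ((-73*(-85) + 74) - 20064) - 29235 = ((6205 + 74) - 20064) - 29235 = (6279 - 20064) - 29235 = -13785 - 29235 = -43020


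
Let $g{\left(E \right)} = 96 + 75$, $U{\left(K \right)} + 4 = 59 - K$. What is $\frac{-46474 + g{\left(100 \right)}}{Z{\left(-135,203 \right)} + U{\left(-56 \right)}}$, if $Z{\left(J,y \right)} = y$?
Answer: $- \frac{46303}{314} \approx -147.46$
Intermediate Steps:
$U{\left(K \right)} = 55 - K$ ($U{\left(K \right)} = -4 - \left(-59 + K\right) = 55 - K$)
$g{\left(E \right)} = 171$
$\frac{-46474 + g{\left(100 \right)}}{Z{\left(-135,203 \right)} + U{\left(-56 \right)}} = \frac{-46474 + 171}{203 + \left(55 - -56\right)} = - \frac{46303}{203 + \left(55 + 56\right)} = - \frac{46303}{203 + 111} = - \frac{46303}{314}$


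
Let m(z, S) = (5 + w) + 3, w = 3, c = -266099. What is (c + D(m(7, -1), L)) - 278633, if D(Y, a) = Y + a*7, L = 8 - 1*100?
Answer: -545365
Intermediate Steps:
m(z, S) = 11 (m(z, S) = (5 + 3) + 3 = 8 + 3 = 11)
L = -92 (L = 8 - 100 = -92)
D(Y, a) = Y + 7*a
(c + D(m(7, -1), L)) - 278633 = (-266099 + (11 + 7*(-92))) - 278633 = (-266099 + (11 - 644)) - 278633 = (-266099 - 633) - 278633 = -266732 - 278633 = -545365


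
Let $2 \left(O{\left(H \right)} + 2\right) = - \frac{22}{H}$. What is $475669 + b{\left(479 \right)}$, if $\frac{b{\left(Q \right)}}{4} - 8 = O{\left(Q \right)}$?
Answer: $\frac{227856903}{479} \approx 4.7569 \cdot 10^{5}$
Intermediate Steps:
$O{\left(H \right)} = -2 - \frac{11}{H}$ ($O{\left(H \right)} = -2 + \frac{\left(-22\right) \frac{1}{H}}{2} = -2 - \frac{11}{H}$)
$b{\left(Q \right)} = 24 - \frac{44}{Q}$ ($b{\left(Q \right)} = 32 + 4 \left(-2 - \frac{11}{Q}\right) = 32 - \left(8 + \frac{44}{Q}\right) = 24 - \frac{44}{Q}$)
$475669 + b{\left(479 \right)} = 475669 + \left(24 - \frac{44}{479}\right) = 475669 + \frac{11452}{479} = \frac{227856903}{479}$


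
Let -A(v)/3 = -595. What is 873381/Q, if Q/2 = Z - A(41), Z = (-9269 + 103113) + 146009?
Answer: 291127/158712 ≈ 1.8343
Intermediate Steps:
Z = 239853 (Z = 93844 + 146009 = 239853)
A(v) = 1785 (A(v) = -3*(-595) = 1785)
Q = 476136 (Q = 2*(239853 - 1*1785) = 2*(239853 - 1785) = 2*238068 = 476136)
873381/Q = 873381/476136 = 873381*(1/476136) = 291127/158712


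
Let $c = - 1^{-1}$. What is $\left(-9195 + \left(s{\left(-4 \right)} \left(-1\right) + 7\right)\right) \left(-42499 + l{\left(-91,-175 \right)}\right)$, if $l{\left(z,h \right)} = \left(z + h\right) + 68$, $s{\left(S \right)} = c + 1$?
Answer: $392300036$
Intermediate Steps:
$c = -1$ ($c = \left(-1\right) 1 = -1$)
$s{\left(S \right)} = 0$ ($s{\left(S \right)} = -1 + 1 = 0$)
$l{\left(z,h \right)} = 68 + h + z$ ($l{\left(z,h \right)} = \left(h + z\right) + 68 = 68 + h + z$)
$\left(-9195 + \left(s{\left(-4 \right)} \left(-1\right) + 7\right)\right) \left(-42499 + l{\left(-91,-175 \right)}\right) = \left(-9195 + \left(0 \left(-1\right) + 7\right)\right) \left(-42499 - 198\right) = \left(-9195 + \left(0 + 7\right)\right) \left(-42499 - 198\right) = \left(-9195 + 7\right) \left(-42697\right) = \left(-9188\right) \left(-42697\right) = 392300036$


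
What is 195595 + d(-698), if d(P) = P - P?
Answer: 195595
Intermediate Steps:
d(P) = 0
195595 + d(-698) = 195595 + 0 = 195595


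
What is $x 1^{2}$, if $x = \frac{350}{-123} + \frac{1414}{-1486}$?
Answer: $- \frac{347011}{91389} \approx -3.7971$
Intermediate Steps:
$x = - \frac{347011}{91389}$ ($x = 350 \left(- \frac{1}{123}\right) + 1414 \left(- \frac{1}{1486}\right) = - \frac{350}{123} - \frac{707}{743} = - \frac{347011}{91389} \approx -3.7971$)
$x 1^{2} = - \frac{347011 \cdot 1^{2}}{91389} = \left(- \frac{347011}{91389}\right) 1 = - \frac{347011}{91389}$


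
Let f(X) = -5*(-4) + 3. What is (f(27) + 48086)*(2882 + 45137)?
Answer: 2310146071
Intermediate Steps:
f(X) = 23 (f(X) = 20 + 3 = 23)
(f(27) + 48086)*(2882 + 45137) = (23 + 48086)*(2882 + 45137) = 48109*48019 = 2310146071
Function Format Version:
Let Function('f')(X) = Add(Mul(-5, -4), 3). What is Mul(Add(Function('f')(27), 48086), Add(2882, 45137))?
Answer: 2310146071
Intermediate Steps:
Function('f')(X) = 23 (Function('f')(X) = Add(20, 3) = 23)
Mul(Add(Function('f')(27), 48086), Add(2882, 45137)) = Mul(Add(23, 48086), Add(2882, 45137)) = Mul(48109, 48019) = 2310146071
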